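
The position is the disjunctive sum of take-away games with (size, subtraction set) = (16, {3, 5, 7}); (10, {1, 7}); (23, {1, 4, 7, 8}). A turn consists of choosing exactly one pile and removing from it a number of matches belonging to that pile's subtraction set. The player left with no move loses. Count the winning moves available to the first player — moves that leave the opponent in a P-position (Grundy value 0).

Pile A, S = {3, 5, 7}:
G(0) = 0
G(1) = mex{} = 0
G(2) = mex{} = 0
G(3) = mex{0} = 1
G(4) = mex{0} = 1
G(5) = mex{0,0} = 1
G(6) = mex{1,0} = 2
G(7) = mex{1,0,0} = 2
G(8) = mex{1,1,0} = 2
G(9) = mex{2,1,0} = 3
G(10) = mex{2,1,1} = 0
G(11) = mex{2,2,1} = 0
G(12) = mex{3,2,1} = 0
G(13) = mex{0,2,2} = 1
G(14) = mex{0,3,2} = 1
G(15) = mex{0,0,2} = 1
G(16) = mex{1,0,3} = 2
G_A(16) = 2.
Pile B, S = {1, 7}:
n :  0  1  2  3  4  5  6  7  8  9 10
G :  0  1  0  1  0  1  0  1  0  1  0
G_B(10) = 0.
Pile C, S = {1, 4, 7, 8}:
n :  0  1  2  3  4  5  6  7  8  9 10 11 12 13 14 15 16 17 18 19 20 21 22 23
G :  0  1  0  1  2  0  1  2  3  2  3  0  1  3  0  1  0  1  2  3  2  4  3  2
G_C(23) = 2.
Combined Grundy value = 2 ⊕ 0 ⊕ 2 = 0.
A winning move leaves total XOR = 0, i.e. changes one component's Grundy value g to g ⊕ X where X is the current total.
Pile A: target g' = 2⊕0 = 2, but every legal move changes the Grundy value (mex property), so 0 moves.
Pile B: target g' = 0⊕0 = 0, but every legal move changes the Grundy value (mex property), so 0 moves.
Pile C: target g' = 2⊕0 = 2, but every legal move changes the Grundy value (mex property), so 0 moves.

0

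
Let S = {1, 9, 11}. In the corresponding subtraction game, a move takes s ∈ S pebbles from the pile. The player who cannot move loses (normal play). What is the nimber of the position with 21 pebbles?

n :  0  1  2  3  4  5  6  7  8  9 10 11 12 13 14 15 16 17 18 19 20 21
G :  0  1  0  1  0  1  0  1  0  1  0  1  0  1  0  1  0  1  0  1  0  1

1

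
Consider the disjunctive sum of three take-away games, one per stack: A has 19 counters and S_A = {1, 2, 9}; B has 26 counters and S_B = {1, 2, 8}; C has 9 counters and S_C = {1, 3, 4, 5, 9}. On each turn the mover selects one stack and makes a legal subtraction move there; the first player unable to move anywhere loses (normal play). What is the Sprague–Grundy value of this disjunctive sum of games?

Stack A, S = {1, 2, 9}:
G(0) = 0
G(1) = mex{0} = 1
G(2) = mex{1,0} = 2
G(3) = mex{2,1} = 0
G(4) = mex{0,2} = 1
G(5) = mex{1,0} = 2
G(6) = mex{2,1} = 0
G(7) = mex{0,2} = 1
G(8) = mex{1,0} = 2
G(9) = mex{2,1,0} = 3
G(10) = mex{3,2,1} = 0
G(11) = mex{0,3,2} = 1
G(12) = mex{1,0,0} = 2
G(13) = mex{2,1,1} = 0
G(14) = mex{0,2,2} = 1
G(15) = mex{1,0,0} = 2
G(16) = mex{2,1,1} = 0
G(17) = mex{0,2,2} = 1
G(18) = mex{1,0,3} = 2
G(19) = mex{2,1,0} = 3
G_A(19) = 3.
Stack B, S = {1, 2, 8}:
n :  0  1  2  3  4  5  6  7  8  9 10 11 12 13 14 15 16 17 18 19 20 21 22 23 24 25 26
G :  0  1  2  0  1  2  0  1  2  0  1  2  0  1  2  0  1  2  0  1  2  0  1  2  0  1  2
G_B(26) = 2.
Stack C, S = {1, 3, 4, 5, 9}:
G(0) = 0
G(1) = mex{0} = 1
G(2) = mex{1} = 0
G(3) = mex{0,0} = 1
G(4) = mex{1,1,0} = 2
G(5) = mex{2,0,1,0} = 3
G(6) = mex{3,1,0,1} = 2
G(7) = mex{2,2,1,0} = 3
G(8) = mex{3,3,2,1} = 0
G(9) = mex{0,2,3,2,0} = 1
G_C(9) = 1.
Combined Grundy value = 3 ⊕ 2 ⊕ 1 = 0.

0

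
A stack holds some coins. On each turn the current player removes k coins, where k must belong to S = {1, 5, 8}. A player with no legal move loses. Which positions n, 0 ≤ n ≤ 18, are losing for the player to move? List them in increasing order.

0, 2, 4, 6, 13, 15, 17

n :  0  1  2  3  4  5  6  7  8  9 10 11 12 13 14 15 16 17 18
G :  0  1  0  1  0  1  0  1  2  3  2  3  2  0  1  0  1  0  1
P-positions are exactly the n with G(n) = 0.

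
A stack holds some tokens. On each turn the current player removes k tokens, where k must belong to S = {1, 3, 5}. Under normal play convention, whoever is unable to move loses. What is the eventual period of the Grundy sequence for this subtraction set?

G(0) = 0
G(1) = mex{0} = 1
G(2) = mex{1} = 0
G(3) = mex{0,0} = 1
G(4) = mex{1,1} = 0
G(5) = mex{0,0,0} = 1
G(6) = mex{1,1,1} = 0
G(7) = mex{0,0,0} = 1
G(8) = mex{1,1,1} = 0
G(9) = mex{0,0,0} = 1
G(10) = mex{1,1,1} = 0
G(11) = mex{0,0,0} = 1
G(12) = mex{1,1,1} = 0
G(13) = mex{0,0,0} = 1
G(14) = mex{1,1,1} = 0
G(n+2) = G(n) holds for n = 0,…,4 (a full window of length max(S) = 5), so the sequence is purely periodic with period 2.

2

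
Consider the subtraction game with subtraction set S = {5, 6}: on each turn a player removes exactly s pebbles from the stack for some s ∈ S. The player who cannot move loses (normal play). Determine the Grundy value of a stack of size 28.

1

G(0) = 0
G(1) = mex{} = 0
G(2) = mex{} = 0
G(3) = mex{} = 0
G(4) = mex{} = 0
G(5) = mex{0} = 1
G(6) = mex{0,0} = 1
G(7) = mex{0,0} = 1
G(8) = mex{0,0} = 1
G(9) = mex{0,0} = 1
G(10) = mex{1,0} = 2
G(11) = mex{1,1} = 0
G(12) = mex{1,1} = 0
G(13) = mex{1,1} = 0
G(14) = mex{1,1} = 0
G(15) = mex{2,1} = 0
G(16) = mex{0,2} = 1
G(17) = mex{0,0} = 1
G(18) = mex{0,0} = 1
G(19) = mex{0,0} = 1
G(20) = mex{0,0} = 1
G(21) = mex{1,0} = 2
G(22) = mex{1,1} = 0
G(23) = mex{1,1} = 0
G(24) = mex{1,1} = 0
G(25) = mex{1,1} = 0
G(26) = mex{2,1} = 0
G(27) = mex{0,2} = 1
G(28) = mex{0,0} = 1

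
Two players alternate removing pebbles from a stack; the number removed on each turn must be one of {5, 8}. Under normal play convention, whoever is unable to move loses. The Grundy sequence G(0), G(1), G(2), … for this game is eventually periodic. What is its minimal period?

13

n :  0  1  2  3  4  5  6  7  8  9 10 11 12 13 14 15 16 17 18 19 20 21 22 23 24 25 26 27
G :  0  0  0  0  0  1  1  1  1  1  2  2  2  0  0  0  0  0  1  1  1  1  1  2  2  2  0  0
G(n+13) = G(n) holds for n = 0,…,7 (a full window of length max(S) = 8), so the sequence is purely periodic with period 13.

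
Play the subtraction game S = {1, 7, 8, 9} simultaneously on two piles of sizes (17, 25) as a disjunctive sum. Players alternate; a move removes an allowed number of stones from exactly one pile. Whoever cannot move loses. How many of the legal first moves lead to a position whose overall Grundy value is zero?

2

All piles use S = {1, 7, 8, 9}:
G(0) = 0
G(1) = mex{0} = 1
G(2) = mex{1} = 0
G(3) = mex{0} = 1
G(4) = mex{1} = 0
G(5) = mex{0} = 1
G(6) = mex{1} = 0
G(7) = mex{0,0} = 1
G(8) = mex{1,1,0} = 2
G(9) = mex{2,0,1,0} = 3
G(10) = mex{3,1,0,1} = 2
G(11) = mex{2,0,1,0} = 3
G(12) = mex{3,1,0,1} = 2
G(13) = mex{2,0,1,0} = 3
G(14) = mex{3,1,0,1} = 2
G(15) = mex{2,2,1,0} = 3
G(16) = mex{3,3,2,1} = 0
G(17) = mex{0,2,3,2} = 1
G(18) = mex{1,3,2,3} = 0
G(19) = mex{0,2,3,2} = 1
G(20) = mex{1,3,2,3} = 0
G(21) = mex{0,2,3,2} = 1
G(22) = mex{1,3,2,3} = 0
G(23) = mex{0,0,3,2} = 1
G(24) = mex{1,1,0,3} = 2
G(25) = mex{2,0,1,0} = 3
Pile A: G(17) = 1.
Pile B: G(25) = 3.
Combined Grundy value = 1 ⊕ 3 = 2.
A winning move leaves total XOR = 0, i.e. changes one component's Grundy value g to g ⊕ X where X is the current total.
Pile A: need g' = 1⊕2 = 3. Options: 17−1→G=0, 17−7→G=2, 17−8→G=3, 17−9→G=2. Hits: 1.
Pile B: need g' = 3⊕2 = 1. Options: 25−1→G=2, 25−7→G=0, 25−8→G=1, 25−9→G=0. Hits: 1.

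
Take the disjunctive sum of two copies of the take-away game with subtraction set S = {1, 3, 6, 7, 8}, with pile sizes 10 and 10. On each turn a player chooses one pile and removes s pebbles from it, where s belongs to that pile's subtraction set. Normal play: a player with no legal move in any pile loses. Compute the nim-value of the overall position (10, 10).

All piles use S = {1, 3, 6, 7, 8}:
n :  0  1  2  3  4  5  6  7  8  9 10
G :  0  1  0  1  0  1  2  3  2  3  2
Pile A: G(10) = 2.
Pile B: G(10) = 2.
Combined Grundy value = 2 ⊕ 2 = 0.

0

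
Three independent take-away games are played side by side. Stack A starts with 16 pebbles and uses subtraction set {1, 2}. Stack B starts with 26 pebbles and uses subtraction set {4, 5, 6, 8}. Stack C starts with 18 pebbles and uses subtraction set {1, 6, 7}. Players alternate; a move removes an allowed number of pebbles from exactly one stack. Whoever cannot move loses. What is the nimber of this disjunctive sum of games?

Stack A, S = {1, 2}:
G(0) = 0
G(1) = mex{0} = 1
G(2) = mex{1,0} = 2
G(3) = mex{2,1} = 0
G(4) = mex{0,2} = 1
G(5) = mex{1,0} = 2
G(6) = mex{2,1} = 0
G(7) = mex{0,2} = 1
G(8) = mex{1,0} = 2
G(9) = mex{2,1} = 0
G(10) = mex{0,2} = 1
G(11) = mex{1,0} = 2
G(12) = mex{2,1} = 0
G(13) = mex{0,2} = 1
G(14) = mex{1,0} = 2
G(15) = mex{2,1} = 0
G(16) = mex{0,2} = 1
G_A(16) = 1.
Stack B, S = {4, 5, 6, 8}:
n :  0  1  2  3  4  5  6  7  8  9 10 11 12 13 14 15 16 17 18 19 20 21 22 23 24 25 26
G :  0  0  0  0  1  1  1  1  2  2  2  2  0  0  0  0  1  1  1  1  2  2  2  2  0  0  0
G_B(26) = 0.
Stack C, S = {1, 6, 7}:
G(0) = 0
G(1) = mex{0} = 1
G(2) = mex{1} = 0
G(3) = mex{0} = 1
G(4) = mex{1} = 0
G(5) = mex{0} = 1
G(6) = mex{1,0} = 2
G(7) = mex{2,1,0} = 3
G(8) = mex{3,0,1} = 2
G(9) = mex{2,1,0} = 3
G(10) = mex{3,0,1} = 2
G(11) = mex{2,1,0} = 3
G(12) = mex{3,2,1} = 0
G(13) = mex{0,3,2} = 1
G(14) = mex{1,2,3} = 0
G(15) = mex{0,3,2} = 1
G(16) = mex{1,2,3} = 0
G(17) = mex{0,3,2} = 1
G(18) = mex{1,0,3} = 2
G_C(18) = 2.
Combined Grundy value = 1 ⊕ 0 ⊕ 2 = 3.

3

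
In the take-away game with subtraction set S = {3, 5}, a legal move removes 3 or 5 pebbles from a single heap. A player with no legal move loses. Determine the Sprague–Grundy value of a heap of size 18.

n :  0  1  2  3  4  5  6  7  8  9 10 11 12 13 14 15 16 17 18
G :  0  0  0  1  1  1  2  2  0  0  0  1  1  1  2  2  0  0  0

0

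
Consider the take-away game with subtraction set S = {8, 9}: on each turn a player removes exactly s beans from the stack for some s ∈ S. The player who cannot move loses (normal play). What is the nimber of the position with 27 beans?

1

G(0) = 0
G(1) = mex{} = 0
G(2) = mex{} = 0
G(3) = mex{} = 0
G(4) = mex{} = 0
G(5) = mex{} = 0
G(6) = mex{} = 0
G(7) = mex{} = 0
G(8) = mex{0} = 1
G(9) = mex{0,0} = 1
G(10) = mex{0,0} = 1
G(11) = mex{0,0} = 1
G(12) = mex{0,0} = 1
G(13) = mex{0,0} = 1
G(14) = mex{0,0} = 1
G(15) = mex{0,0} = 1
G(16) = mex{1,0} = 2
G(17) = mex{1,1} = 0
G(18) = mex{1,1} = 0
G(19) = mex{1,1} = 0
G(20) = mex{1,1} = 0
G(21) = mex{1,1} = 0
G(22) = mex{1,1} = 0
G(23) = mex{1,1} = 0
G(24) = mex{2,1} = 0
G(25) = mex{0,2} = 1
G(26) = mex{0,0} = 1
G(27) = mex{0,0} = 1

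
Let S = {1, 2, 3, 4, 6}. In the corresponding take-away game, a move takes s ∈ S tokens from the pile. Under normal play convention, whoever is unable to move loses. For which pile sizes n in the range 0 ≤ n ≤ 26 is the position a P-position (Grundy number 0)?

G(0) = 0
G(1) = mex{0} = 1
G(2) = mex{1,0} = 2
G(3) = mex{2,1,0} = 3
G(4) = mex{3,2,1,0} = 4
G(5) = mex{4,3,2,1} = 0
G(6) = mex{0,4,3,2,0} = 1
G(7) = mex{1,0,4,3,1} = 2
G(8) = mex{2,1,0,4,2} = 3
G(9) = mex{3,2,1,0,3} = 4
G(10) = mex{4,3,2,1,4} = 0
G(11) = mex{0,4,3,2,0} = 1
G(12) = mex{1,0,4,3,1} = 2
G(13) = mex{2,1,0,4,2} = 3
G(14) = mex{3,2,1,0,3} = 4
G(15) = mex{4,3,2,1,4} = 0
G(16) = mex{0,4,3,2,0} = 1
G(17) = mex{1,0,4,3,1} = 2
G(18) = mex{2,1,0,4,2} = 3
G(19) = mex{3,2,1,0,3} = 4
G(20) = mex{4,3,2,1,4} = 0
G(21) = mex{0,4,3,2,0} = 1
G(22) = mex{1,0,4,3,1} = 2
G(23) = mex{2,1,0,4,2} = 3
G(24) = mex{3,2,1,0,3} = 4
G(25) = mex{4,3,2,1,4} = 0
G(26) = mex{0,4,3,2,0} = 1
P-positions are exactly the n with G(n) = 0.

0, 5, 10, 15, 20, 25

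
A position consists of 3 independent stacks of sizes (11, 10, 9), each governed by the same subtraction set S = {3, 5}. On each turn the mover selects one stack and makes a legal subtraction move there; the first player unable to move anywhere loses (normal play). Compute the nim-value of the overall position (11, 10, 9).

1

All stacks use S = {3, 5}:
n :  0  1  2  3  4  5  6  7  8  9 10 11
G :  0  0  0  1  1  1  2  2  0  0  0  1
Stack A: G(11) = 1.
Stack B: G(10) = 0.
Stack C: G(9) = 0.
Combined Grundy value = 1 ⊕ 0 ⊕ 0 = 1.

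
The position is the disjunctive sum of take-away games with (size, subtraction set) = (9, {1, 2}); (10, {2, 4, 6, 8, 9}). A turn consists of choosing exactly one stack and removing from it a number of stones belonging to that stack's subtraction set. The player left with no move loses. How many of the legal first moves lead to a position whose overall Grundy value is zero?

1

Stack A, S = {1, 2}:
n : 0 1 2 3 4 5 6 7 8 9
G : 0 1 2 0 1 2 0 1 2 0
G_A(9) = 0.
Stack B, S = {2, 4, 6, 8, 9}:
G(0) = 0
G(1) = mex{} = 0
G(2) = mex{0} = 1
G(3) = mex{0} = 1
G(4) = mex{1,0} = 2
G(5) = mex{1,0} = 2
G(6) = mex{2,1,0} = 3
G(7) = mex{2,1,0} = 3
G(8) = mex{3,2,1,0} = 4
G(9) = mex{3,2,1,0,0} = 4
G(10) = mex{4,3,2,1,0} = 5
G_B(10) = 5.
Combined Grundy value = 0 ⊕ 5 = 5.
A winning move leaves total XOR = 0, i.e. changes one component's Grundy value g to g ⊕ X where X is the current total.
Stack A: need g' = 0⊕5 = 5. Options: 9−1→G=2, 9−2→G=1. Hits: 0.
Stack B: need g' = 5⊕5 = 0. Options: 10−2→G=4, 10−4→G=3, 10−6→G=2, 10−8→G=1, 10−9→G=0. Hits: 1.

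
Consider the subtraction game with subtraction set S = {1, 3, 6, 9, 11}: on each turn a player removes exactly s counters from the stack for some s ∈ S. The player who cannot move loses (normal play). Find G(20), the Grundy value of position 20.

G(0) = 0
G(1) = mex{0} = 1
G(2) = mex{1} = 0
G(3) = mex{0,0} = 1
G(4) = mex{1,1} = 0
G(5) = mex{0,0} = 1
G(6) = mex{1,1,0} = 2
G(7) = mex{2,0,1} = 3
G(8) = mex{3,1,0} = 2
G(9) = mex{2,2,1,0} = 3
G(10) = mex{3,3,0,1} = 2
G(11) = mex{2,2,1,0,0} = 3
G(12) = mex{3,3,2,1,1} = 0
G(13) = mex{0,2,3,0,0} = 1
G(14) = mex{1,3,2,1,1} = 0
G(15) = mex{0,0,3,2,0} = 1
G(16) = mex{1,1,2,3,1} = 0
G(17) = mex{0,0,3,2,2} = 1
G(18) = mex{1,1,0,3,3} = 2
G(19) = mex{2,0,1,2,2} = 3
G(20) = mex{3,1,0,3,3} = 2

2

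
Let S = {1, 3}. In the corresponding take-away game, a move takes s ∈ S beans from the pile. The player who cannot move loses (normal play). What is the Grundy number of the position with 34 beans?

G(0) = 0
G(1) = mex{0} = 1
G(2) = mex{1} = 0
G(3) = mex{0,0} = 1
G(4) = mex{1,1} = 0
G(5) = mex{0,0} = 1
G(6) = mex{1,1} = 0
G(7) = mex{0,0} = 1
G(8) = mex{1,1} = 0
G(9) = mex{0,0} = 1
G(10) = mex{1,1} = 0
G(11) = mex{0,0} = 1
G(12) = mex{1,1} = 0
G(13) = mex{0,0} = 1
G(14) = mex{1,1} = 0
G(15) = mex{0,0} = 1
G(16) = mex{1,1} = 0
G(17) = mex{0,0} = 1
G(18) = mex{1,1} = 0
G(19) = mex{0,0} = 1
G(20) = mex{1,1} = 0
G(21) = mex{0,0} = 1
G(22) = mex{1,1} = 0
G(23) = mex{0,0} = 1
G(24) = mex{1,1} = 0
G(25) = mex{0,0} = 1
G(26) = mex{1,1} = 0
G(27) = mex{0,0} = 1
G(28) = mex{1,1} = 0
G(29) = mex{0,0} = 1
G(30) = mex{1,1} = 0
G(31) = mex{0,0} = 1
G(32) = mex{1,1} = 0
G(33) = mex{0,0} = 1
G(34) = mex{1,1} = 0

0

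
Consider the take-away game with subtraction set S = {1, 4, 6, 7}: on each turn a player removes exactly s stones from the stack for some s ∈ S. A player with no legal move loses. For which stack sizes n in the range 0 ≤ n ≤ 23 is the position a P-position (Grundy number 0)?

0, 2, 5, 10, 13, 15, 18, 23

n :  0  1  2  3  4  5  6  7  8  9 10 11 12 13 14 15 16 17 18 19 20 21 22 23
G :  0  1  0  1  2  0  1  2  3  2  0  1  2  0  1  0  1  2  0  1  2  3  2  0
P-positions are exactly the n with G(n) = 0.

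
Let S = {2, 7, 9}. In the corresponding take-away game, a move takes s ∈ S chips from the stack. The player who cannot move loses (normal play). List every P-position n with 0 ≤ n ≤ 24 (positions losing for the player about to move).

0, 1, 4, 5, 15, 16, 19, 20

n :  0  1  2  3  4  5  6  7  8  9 10 11 12 13 14 15 16 17 18 19 20 21 22 23 24
G :  0  0  1  1  0  0  1  1  2  2  3  3  2  2  3  0  0  1  1  0  0  1  1  2  2
P-positions are exactly the n with G(n) = 0.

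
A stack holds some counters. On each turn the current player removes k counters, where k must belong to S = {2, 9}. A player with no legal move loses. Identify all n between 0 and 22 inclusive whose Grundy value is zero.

n :  0  1  2  3  4  5  6  7  8  9 10 11 12 13 14 15 16 17 18 19 20 21 22
G :  0  0  1  1  0  0  1  1  0  2  1  0  0  1  1  0  0  1  1  0  2  1  0
P-positions are exactly the n with G(n) = 0.

0, 1, 4, 5, 8, 11, 12, 15, 16, 19, 22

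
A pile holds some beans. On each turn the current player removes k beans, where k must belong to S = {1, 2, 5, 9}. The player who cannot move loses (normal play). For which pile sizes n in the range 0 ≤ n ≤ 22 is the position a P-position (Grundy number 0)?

0, 3, 6, 10, 13, 16, 20

G(0) = 0
G(1) = mex{0} = 1
G(2) = mex{1,0} = 2
G(3) = mex{2,1} = 0
G(4) = mex{0,2} = 1
G(5) = mex{1,0,0} = 2
G(6) = mex{2,1,1} = 0
G(7) = mex{0,2,2} = 1
G(8) = mex{1,0,0} = 2
G(9) = mex{2,1,1,0} = 3
G(10) = mex{3,2,2,1} = 0
G(11) = mex{0,3,0,2} = 1
G(12) = mex{1,0,1,0} = 2
G(13) = mex{2,1,2,1} = 0
G(14) = mex{0,2,3,2} = 1
G(15) = mex{1,0,0,0} = 2
G(16) = mex{2,1,1,1} = 0
G(17) = mex{0,2,2,2} = 1
G(18) = mex{1,0,0,3} = 2
G(19) = mex{2,1,1,0} = 3
G(20) = mex{3,2,2,1} = 0
G(21) = mex{0,3,0,2} = 1
G(22) = mex{1,0,1,0} = 2
P-positions are exactly the n with G(n) = 0.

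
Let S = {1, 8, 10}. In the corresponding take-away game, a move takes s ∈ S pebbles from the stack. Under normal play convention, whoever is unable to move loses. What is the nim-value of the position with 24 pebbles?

n :  0  1  2  3  4  5  6  7  8  9 10 11 12 13 14 15 16 17 18 19 20 21 22 23 24
G :  0  1  0  1  0  1  0  1  2  0  1  0  1  0  1  0  1  2  0  1  0  1  0  1  0

0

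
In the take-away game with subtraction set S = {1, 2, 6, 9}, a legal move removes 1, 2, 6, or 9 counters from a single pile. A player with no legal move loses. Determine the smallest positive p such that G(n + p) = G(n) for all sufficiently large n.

7

n :  0  1  2  3  4  5  6  7  8  9 10 11 12 13 14 15 16 17
G :  0  1  2  0  1  2  3  0  1  2  0  1  2  3  0  1  2  0
G(n+7) = G(n) holds for n = 0,…,8 (a full window of length max(S) = 9), so the sequence is purely periodic with period 7.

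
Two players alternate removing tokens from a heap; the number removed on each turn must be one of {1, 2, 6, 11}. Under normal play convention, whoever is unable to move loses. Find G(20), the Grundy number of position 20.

n :  0  1  2  3  4  5  6  7  8  9 10 11 12 13 14 15 16 17 18 19 20
G :  0  1  2  0  1  2  3  0  1  2  0  1  2  3  4  0  1  2  3  0  1

1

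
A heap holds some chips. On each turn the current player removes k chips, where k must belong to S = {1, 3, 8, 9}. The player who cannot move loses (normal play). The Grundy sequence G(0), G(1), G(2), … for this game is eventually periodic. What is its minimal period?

16

n :  0  1  2  3  4  5  6  7  8  9 10 11 12 13 14 15 16 17 18 19 20 21 22 23 24 25 26 27 28 29 30 31 32 33
G :  0  1  0  1  0  1  0  1  2  3  2  3  2  3  2  3  0  1  0  1  0  1  0  1  2  3  2  3  2  3  2  3  0  1
G(n+16) = G(n) holds for n = 0,…,8 (a full window of length max(S) = 9), so the sequence is purely periodic with period 16.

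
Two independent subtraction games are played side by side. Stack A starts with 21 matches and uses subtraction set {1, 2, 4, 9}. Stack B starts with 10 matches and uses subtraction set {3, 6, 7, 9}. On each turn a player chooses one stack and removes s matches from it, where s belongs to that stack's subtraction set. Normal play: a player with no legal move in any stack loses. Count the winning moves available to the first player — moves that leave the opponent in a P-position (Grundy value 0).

Stack A, S = {1, 2, 4, 9}:
G(0) = 0
G(1) = mex{0} = 1
G(2) = mex{1,0} = 2
G(3) = mex{2,1} = 0
G(4) = mex{0,2,0} = 1
G(5) = mex{1,0,1} = 2
G(6) = mex{2,1,2} = 0
G(7) = mex{0,2,0} = 1
G(8) = mex{1,0,1} = 2
G(9) = mex{2,1,2,0} = 3
G(10) = mex{3,2,0,1} = 4
G(11) = mex{4,3,1,2} = 0
G(12) = mex{0,4,2,0} = 1
G(13) = mex{1,0,3,1} = 2
G(14) = mex{2,1,4,2} = 0
G(15) = mex{0,2,0,0} = 1
G(16) = mex{1,0,1,1} = 2
G(17) = mex{2,1,2,2} = 0
G(18) = mex{0,2,0,3} = 1
G(19) = mex{1,0,1,4} = 2
G(20) = mex{2,1,2,0} = 3
G(21) = mex{3,2,0,1} = 4
G_A(21) = 4.
Stack B, S = {3, 6, 7, 9}:
G(0) = 0
G(1) = mex{} = 0
G(2) = mex{} = 0
G(3) = mex{0} = 1
G(4) = mex{0} = 1
G(5) = mex{0} = 1
G(6) = mex{1,0} = 2
G(7) = mex{1,0,0} = 2
G(8) = mex{1,0,0} = 2
G(9) = mex{2,1,0,0} = 3
G(10) = mex{2,1,1,0} = 3
G_B(10) = 3.
Combined Grundy value = 4 ⊕ 3 = 7.
A winning move leaves total XOR = 0, i.e. changes one component's Grundy value g to g ⊕ X where X is the current total.
Stack A: need g' = 4⊕7 = 3. Options: 21−1→G=3, 21−2→G=2, 21−4→G=0, 21−9→G=1. Hits: 1.
Stack B: need g' = 3⊕7 = 4. Options: 10−3→G=2, 10−6→G=1, 10−7→G=1, 10−9→G=0. Hits: 0.

1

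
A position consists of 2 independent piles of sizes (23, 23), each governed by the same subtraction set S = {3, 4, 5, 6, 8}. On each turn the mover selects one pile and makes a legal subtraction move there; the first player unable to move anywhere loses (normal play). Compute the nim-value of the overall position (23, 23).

All piles use S = {3, 4, 5, 6, 8}:
n :  0  1  2  3  4  5  6  7  8  9 10 11 12 13 14 15 16 17 18 19 20 21 22 23
G :  0  0  0  1  1  1  2  2  2  3  3  0  0  0  1  1  1  2  2  2  3  3  0  0
Pile A: G(23) = 0.
Pile B: G(23) = 0.
Combined Grundy value = 0 ⊕ 0 = 0.

0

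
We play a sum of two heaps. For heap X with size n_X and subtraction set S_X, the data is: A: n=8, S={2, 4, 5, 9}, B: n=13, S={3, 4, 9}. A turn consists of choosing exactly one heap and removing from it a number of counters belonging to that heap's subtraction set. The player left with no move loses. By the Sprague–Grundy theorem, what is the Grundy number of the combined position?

0

Heap A, S = {2, 4, 5, 9}:
G(0) = 0
G(1) = mex{} = 0
G(2) = mex{0} = 1
G(3) = mex{0} = 1
G(4) = mex{1,0} = 2
G(5) = mex{1,0,0} = 2
G(6) = mex{2,1,0} = 3
G(7) = mex{2,1,1} = 0
G(8) = mex{3,2,1} = 0
G_A(8) = 0.
Heap B, S = {3, 4, 9}:
G(0) = 0
G(1) = mex{} = 0
G(2) = mex{} = 0
G(3) = mex{0} = 1
G(4) = mex{0,0} = 1
G(5) = mex{0,0} = 1
G(6) = mex{1,0} = 2
G(7) = mex{1,1} = 0
G(8) = mex{1,1} = 0
G(9) = mex{2,1,0} = 3
G(10) = mex{0,2,0} = 1
G(11) = mex{0,0,0} = 1
G(12) = mex{3,0,1} = 2
G(13) = mex{1,3,1} = 0
G_B(13) = 0.
Combined Grundy value = 0 ⊕ 0 = 0.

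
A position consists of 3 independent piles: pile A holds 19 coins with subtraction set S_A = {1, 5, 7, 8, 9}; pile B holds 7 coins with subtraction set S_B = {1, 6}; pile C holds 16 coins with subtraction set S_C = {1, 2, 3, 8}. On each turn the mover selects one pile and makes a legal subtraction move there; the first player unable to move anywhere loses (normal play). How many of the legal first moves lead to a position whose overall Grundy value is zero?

3

Pile A, S = {1, 5, 7, 8, 9}:
n :  0  1  2  3  4  5  6  7  8  9 10 11 12 13 14 15 16 17 18 19
G :  0  1  0  1  0  1  0  1  2  3  2  3  2  3  2  3  0  1  0  1
G_A(19) = 1.
Pile B, S = {1, 6}:
G(0) = 0
G(1) = mex{0} = 1
G(2) = mex{1} = 0
G(3) = mex{0} = 1
G(4) = mex{1} = 0
G(5) = mex{0} = 1
G(6) = mex{1,0} = 2
G(7) = mex{2,1} = 0
G_B(7) = 0.
Pile C, S = {1, 2, 3, 8}:
n :  0  1  2  3  4  5  6  7  8  9 10 11 12 13 14 15 16
G :  0  1  2  3  0  1  2  3  4  0  1  2  3  0  1  2  3
G_C(16) = 3.
Combined Grundy value = 1 ⊕ 0 ⊕ 3 = 2.
A winning move leaves total XOR = 0, i.e. changes one component's Grundy value g to g ⊕ X where X is the current total.
Pile A: need g' = 1⊕2 = 3. Options: 19−1→G=0, 19−5→G=2, 19−7→G=2, 19−8→G=3, 19−9→G=2. Hits: 1.
Pile B: need g' = 0⊕2 = 2. Options: 7−1→G=2, 7−6→G=1. Hits: 1.
Pile C: need g' = 3⊕2 = 1. Options: 16−1→G=2, 16−2→G=1, 16−3→G=0, 16−8→G=4. Hits: 1.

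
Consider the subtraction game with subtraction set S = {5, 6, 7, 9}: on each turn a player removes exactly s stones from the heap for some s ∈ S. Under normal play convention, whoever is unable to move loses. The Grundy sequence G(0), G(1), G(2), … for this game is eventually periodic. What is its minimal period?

14

G(0) = 0
G(1) = mex{} = 0
G(2) = mex{} = 0
G(3) = mex{} = 0
G(4) = mex{} = 0
G(5) = mex{0} = 1
G(6) = mex{0,0} = 1
G(7) = mex{0,0,0} = 1
G(8) = mex{0,0,0} = 1
G(9) = mex{0,0,0,0} = 1
G(10) = mex{1,0,0,0} = 2
G(11) = mex{1,1,0,0} = 2
G(12) = mex{1,1,1,0} = 2
G(13) = mex{1,1,1,0} = 2
G(14) = mex{1,1,1,1} = 0
G(15) = mex{2,1,1,1} = 0
G(16) = mex{2,2,1,1} = 0
G(17) = mex{2,2,2,1} = 0
G(18) = mex{2,2,2,1} = 0
G(19) = mex{0,2,2,2} = 1
G(20) = mex{0,0,2,2} = 1
G(21) = mex{0,0,0,2} = 1
G(22) = mex{0,0,0,2} = 1
G(23) = mex{0,0,0,0} = 1
G(24) = mex{1,0,0,0} = 2
G(25) = mex{1,1,0,0} = 2
G(26) = mex{1,1,1,0} = 2
G(27) = mex{1,1,1,0} = 2
G(28) = mex{1,1,1,1} = 0
G(29) = mex{2,1,1,1} = 0
G(n+14) = G(n) holds for n = 0,…,8 (a full window of length max(S) = 9), so the sequence is purely periodic with period 14.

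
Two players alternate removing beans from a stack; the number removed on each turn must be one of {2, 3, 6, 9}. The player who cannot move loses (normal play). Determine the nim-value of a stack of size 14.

G(0) = 0
G(1) = mex{} = 0
G(2) = mex{0} = 1
G(3) = mex{0,0} = 1
G(4) = mex{1,0} = 2
G(5) = mex{1,1} = 0
G(6) = mex{2,1,0} = 3
G(7) = mex{0,2,0} = 1
G(8) = mex{3,0,1} = 2
G(9) = mex{1,3,1,0} = 2
G(10) = mex{2,1,2,0} = 3
G(11) = mex{2,2,0,1} = 3
G(12) = mex{3,2,3,1} = 0
G(13) = mex{3,3,1,2} = 0
G(14) = mex{0,3,2,0} = 1

1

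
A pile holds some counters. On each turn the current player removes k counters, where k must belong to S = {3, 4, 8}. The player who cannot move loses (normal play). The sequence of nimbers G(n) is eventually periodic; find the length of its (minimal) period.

G(0) = 0
G(1) = mex{} = 0
G(2) = mex{} = 0
G(3) = mex{0} = 1
G(4) = mex{0,0} = 1
G(5) = mex{0,0} = 1
G(6) = mex{1,0} = 2
G(7) = mex{1,1} = 0
G(8) = mex{1,1,0} = 2
G(9) = mex{2,1,0} = 3
G(10) = mex{0,2,0} = 1
G(11) = mex{2,0,1} = 3
G(12) = mex{3,2,1} = 0
G(13) = mex{1,3,1} = 0
G(14) = mex{3,1,2} = 0
G(15) = mex{0,3,0} = 1
G(16) = mex{0,0,2} = 1
G(17) = mex{0,0,3} = 1
G(18) = mex{1,0,1} = 2
G(19) = mex{1,1,3} = 0
G(20) = mex{1,1,0} = 2
G(21) = mex{2,1,0} = 3
G(22) = mex{0,2,0} = 1
G(23) = mex{2,0,1} = 3
G(24) = mex{3,2,1} = 0
G(25) = mex{1,3,1} = 0
G(n+12) = G(n) holds for n = 0,…,7 (a full window of length max(S) = 8), so the sequence is purely periodic with period 12.

12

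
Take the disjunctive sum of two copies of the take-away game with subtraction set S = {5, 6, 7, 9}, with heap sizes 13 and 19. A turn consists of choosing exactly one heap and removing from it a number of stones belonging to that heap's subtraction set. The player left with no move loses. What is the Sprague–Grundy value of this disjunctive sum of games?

All heaps use S = {5, 6, 7, 9}:
G(0) = 0
G(1) = mex{} = 0
G(2) = mex{} = 0
G(3) = mex{} = 0
G(4) = mex{} = 0
G(5) = mex{0} = 1
G(6) = mex{0,0} = 1
G(7) = mex{0,0,0} = 1
G(8) = mex{0,0,0} = 1
G(9) = mex{0,0,0,0} = 1
G(10) = mex{1,0,0,0} = 2
G(11) = mex{1,1,0,0} = 2
G(12) = mex{1,1,1,0} = 2
G(13) = mex{1,1,1,0} = 2
G(14) = mex{1,1,1,1} = 0
G(15) = mex{2,1,1,1} = 0
G(16) = mex{2,2,1,1} = 0
G(17) = mex{2,2,2,1} = 0
G(18) = mex{2,2,2,1} = 0
G(19) = mex{0,2,2,2} = 1
Heap A: G(13) = 2.
Heap B: G(19) = 1.
Combined Grundy value = 2 ⊕ 1 = 3.

3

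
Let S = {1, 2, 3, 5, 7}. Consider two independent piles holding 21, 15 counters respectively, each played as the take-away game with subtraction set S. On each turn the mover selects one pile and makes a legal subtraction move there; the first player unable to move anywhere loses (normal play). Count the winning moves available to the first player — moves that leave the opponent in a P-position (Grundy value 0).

All piles use S = {1, 2, 3, 5, 7}:
n :  0  1  2  3  4  5  6  7  8  9 10 11 12 13 14 15 16 17 18 19 20 21
G :  0  1  2  3  0  1  2  3  0  1  2  3  0  1  2  3  0  1  2  3  0  1
Pile A: G(21) = 1.
Pile B: G(15) = 3.
Combined Grundy value = 1 ⊕ 3 = 2.
A winning move leaves total XOR = 0, i.e. changes one component's Grundy value g to g ⊕ X where X is the current total.
Pile A: need g' = 1⊕2 = 3. Options: 21−1→G=0, 21−2→G=3, 21−3→G=2, 21−5→G=0, 21−7→G=2. Hits: 1.
Pile B: need g' = 3⊕2 = 1. Options: 15−1→G=2, 15−2→G=1, 15−3→G=0, 15−5→G=2, 15−7→G=0. Hits: 1.

2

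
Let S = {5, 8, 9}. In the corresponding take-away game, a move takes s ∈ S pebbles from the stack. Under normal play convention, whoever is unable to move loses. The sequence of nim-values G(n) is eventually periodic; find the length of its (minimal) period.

14

n :  0  1  2  3  4  5  6  7  8  9 10 11 12 13 14 15 16 17 18 19 20 21 22 23 24 25 26 27 28 29
G :  0  0  0  0  0  1  1  1  1  1  2  2  2  2  0  0  0  0  0  1  1  1  1  1  2  2  2  2  0  0
G(n+14) = G(n) holds for n = 0,…,8 (a full window of length max(S) = 9), so the sequence is purely periodic with period 14.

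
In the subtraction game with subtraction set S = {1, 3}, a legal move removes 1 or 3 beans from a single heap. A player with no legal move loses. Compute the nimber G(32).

G(0) = 0
G(1) = mex{0} = 1
G(2) = mex{1} = 0
G(3) = mex{0,0} = 1
G(4) = mex{1,1} = 0
G(5) = mex{0,0} = 1
G(6) = mex{1,1} = 0
G(7) = mex{0,0} = 1
G(8) = mex{1,1} = 0
G(9) = mex{0,0} = 1
G(10) = mex{1,1} = 0
G(11) = mex{0,0} = 1
G(12) = mex{1,1} = 0
G(13) = mex{0,0} = 1
G(14) = mex{1,1} = 0
G(15) = mex{0,0} = 1
G(16) = mex{1,1} = 0
G(17) = mex{0,0} = 1
G(18) = mex{1,1} = 0
G(19) = mex{0,0} = 1
G(20) = mex{1,1} = 0
G(21) = mex{0,0} = 1
G(22) = mex{1,1} = 0
G(23) = mex{0,0} = 1
G(24) = mex{1,1} = 0
G(25) = mex{0,0} = 1
G(26) = mex{1,1} = 0
G(27) = mex{0,0} = 1
G(28) = mex{1,1} = 0
G(29) = mex{0,0} = 1
G(30) = mex{1,1} = 0
G(31) = mex{0,0} = 1
G(32) = mex{1,1} = 0

0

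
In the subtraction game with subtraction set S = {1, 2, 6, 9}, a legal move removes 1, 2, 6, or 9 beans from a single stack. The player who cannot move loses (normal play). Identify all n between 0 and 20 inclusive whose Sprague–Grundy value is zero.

n :  0  1  2  3  4  5  6  7  8  9 10 11 12 13 14 15 16 17 18 19 20
G :  0  1  2  0  1  2  3  0  1  2  0  1  2  3  0  1  2  0  1  2  3
P-positions are exactly the n with G(n) = 0.

0, 3, 7, 10, 14, 17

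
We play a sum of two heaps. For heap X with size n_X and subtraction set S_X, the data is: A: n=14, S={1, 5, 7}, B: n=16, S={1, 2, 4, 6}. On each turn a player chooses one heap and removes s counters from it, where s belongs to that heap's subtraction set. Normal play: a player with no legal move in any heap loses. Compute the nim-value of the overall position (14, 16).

Heap A, S = {1, 5, 7}:
G(0) = 0
G(1) = mex{0} = 1
G(2) = mex{1} = 0
G(3) = mex{0} = 1
G(4) = mex{1} = 0
G(5) = mex{0,0} = 1
G(6) = mex{1,1} = 0
G(7) = mex{0,0,0} = 1
G(8) = mex{1,1,1} = 0
G(9) = mex{0,0,0} = 1
G(10) = mex{1,1,1} = 0
G(11) = mex{0,0,0} = 1
G(12) = mex{1,1,1} = 0
G(13) = mex{0,0,0} = 1
G(14) = mex{1,1,1} = 0
G_A(14) = 0.
Heap B, S = {1, 2, 4, 6}:
G(0) = 0
G(1) = mex{0} = 1
G(2) = mex{1,0} = 2
G(3) = mex{2,1} = 0
G(4) = mex{0,2,0} = 1
G(5) = mex{1,0,1} = 2
G(6) = mex{2,1,2,0} = 3
G(7) = mex{3,2,0,1} = 4
G(8) = mex{4,3,1,2} = 0
G(9) = mex{0,4,2,0} = 1
G(10) = mex{1,0,3,1} = 2
G(11) = mex{2,1,4,2} = 0
G(12) = mex{0,2,0,3} = 1
G(13) = mex{1,0,1,4} = 2
G(14) = mex{2,1,2,0} = 3
G(15) = mex{3,2,0,1} = 4
G(16) = mex{4,3,1,2} = 0
G_B(16) = 0.
Combined Grundy value = 0 ⊕ 0 = 0.

0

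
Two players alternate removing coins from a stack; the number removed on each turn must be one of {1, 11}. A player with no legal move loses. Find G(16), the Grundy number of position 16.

G(0) = 0
G(1) = mex{0} = 1
G(2) = mex{1} = 0
G(3) = mex{0} = 1
G(4) = mex{1} = 0
G(5) = mex{0} = 1
G(6) = mex{1} = 0
G(7) = mex{0} = 1
G(8) = mex{1} = 0
G(9) = mex{0} = 1
G(10) = mex{1} = 0
G(11) = mex{0,0} = 1
G(12) = mex{1,1} = 0
G(13) = mex{0,0} = 1
G(14) = mex{1,1} = 0
G(15) = mex{0,0} = 1
G(16) = mex{1,1} = 0

0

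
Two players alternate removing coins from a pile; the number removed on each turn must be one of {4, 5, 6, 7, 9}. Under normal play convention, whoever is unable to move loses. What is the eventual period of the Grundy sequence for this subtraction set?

G(0) = 0
G(1) = mex{} = 0
G(2) = mex{} = 0
G(3) = mex{} = 0
G(4) = mex{0} = 1
G(5) = mex{0,0} = 1
G(6) = mex{0,0,0} = 1
G(7) = mex{0,0,0,0} = 1
G(8) = mex{1,0,0,0} = 2
G(9) = mex{1,1,0,0,0} = 2
G(10) = mex{1,1,1,0,0} = 2
G(11) = mex{1,1,1,1,0} = 2
G(12) = mex{2,1,1,1,0} = 3
G(13) = mex{2,2,1,1,1} = 0
G(14) = mex{2,2,2,1,1} = 0
G(15) = mex{2,2,2,2,1} = 0
G(16) = mex{3,2,2,2,1} = 0
G(17) = mex{0,3,2,2,2} = 1
G(18) = mex{0,0,3,2,2} = 1
G(19) = mex{0,0,0,3,2} = 1
G(20) = mex{0,0,0,0,2} = 1
G(21) = mex{1,0,0,0,3} = 2
G(22) = mex{1,1,0,0,0} = 2
G(23) = mex{1,1,1,0,0} = 2
G(24) = mex{1,1,1,1,0} = 2
G(25) = mex{2,1,1,1,0} = 3
G(26) = mex{2,2,1,1,1} = 0
G(27) = mex{2,2,2,1,1} = 0
G(n+13) = G(n) holds for n = 0,…,8 (a full window of length max(S) = 9), so the sequence is purely periodic with period 13.

13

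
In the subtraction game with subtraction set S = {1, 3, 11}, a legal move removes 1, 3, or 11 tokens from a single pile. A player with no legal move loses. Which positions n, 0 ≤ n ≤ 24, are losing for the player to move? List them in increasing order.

n :  0  1  2  3  4  5  6  7  8  9 10 11 12 13 14 15 16 17 18 19 20 21 22 23 24
G :  0  1  0  1  0  1  0  1  0  1  0  1  0  1  0  1  0  1  0  1  0  1  0  1  0
P-positions are exactly the n with G(n) = 0.

0, 2, 4, 6, 8, 10, 12, 14, 16, 18, 20, 22, 24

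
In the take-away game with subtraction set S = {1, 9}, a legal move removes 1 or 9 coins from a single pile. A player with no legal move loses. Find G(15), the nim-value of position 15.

1

G(0) = 0
G(1) = mex{0} = 1
G(2) = mex{1} = 0
G(3) = mex{0} = 1
G(4) = mex{1} = 0
G(5) = mex{0} = 1
G(6) = mex{1} = 0
G(7) = mex{0} = 1
G(8) = mex{1} = 0
G(9) = mex{0,0} = 1
G(10) = mex{1,1} = 0
G(11) = mex{0,0} = 1
G(12) = mex{1,1} = 0
G(13) = mex{0,0} = 1
G(14) = mex{1,1} = 0
G(15) = mex{0,0} = 1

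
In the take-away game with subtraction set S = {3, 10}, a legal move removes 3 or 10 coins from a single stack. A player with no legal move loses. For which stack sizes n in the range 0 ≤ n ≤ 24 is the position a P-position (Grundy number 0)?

n :  0  1  2  3  4  5  6  7  8  9 10 11 12 13 14 15 16 17 18 19 20 21 22 23 24
G :  0  0  0  1  1  1  0  0  0  1  1  1  2  0  0  0  1  1  1  0  0  0  1  1  1
P-positions are exactly the n with G(n) = 0.

0, 1, 2, 6, 7, 8, 13, 14, 15, 19, 20, 21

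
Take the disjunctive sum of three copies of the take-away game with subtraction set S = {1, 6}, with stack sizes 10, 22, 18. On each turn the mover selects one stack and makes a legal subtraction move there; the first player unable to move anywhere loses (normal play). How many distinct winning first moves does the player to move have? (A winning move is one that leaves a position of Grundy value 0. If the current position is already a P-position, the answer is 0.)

0

All stacks use S = {1, 6}:
n :  0  1  2  3  4  5  6  7  8  9 10 11 12 13 14 15 16 17 18 19 20 21 22
G :  0  1  0  1  0  1  2  0  1  0  1  0  1  2  0  1  0  1  0  1  2  0  1
Stack A: G(10) = 1.
Stack B: G(22) = 1.
Stack C: G(18) = 0.
Combined Grundy value = 1 ⊕ 1 ⊕ 0 = 0.
A winning move leaves total XOR = 0, i.e. changes one component's Grundy value g to g ⊕ X where X is the current total.
Stack A: target g' = 1⊕0 = 1, but every legal move changes the Grundy value (mex property), so 0 moves.
Stack B: target g' = 1⊕0 = 1, but every legal move changes the Grundy value (mex property), so 0 moves.
Stack C: target g' = 0⊕0 = 0, but every legal move changes the Grundy value (mex property), so 0 moves.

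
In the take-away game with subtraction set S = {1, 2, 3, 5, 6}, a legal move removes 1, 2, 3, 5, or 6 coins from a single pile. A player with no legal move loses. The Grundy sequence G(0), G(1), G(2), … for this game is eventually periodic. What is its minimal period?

4

G(0) = 0
G(1) = mex{0} = 1
G(2) = mex{1,0} = 2
G(3) = mex{2,1,0} = 3
G(4) = mex{3,2,1} = 0
G(5) = mex{0,3,2,0} = 1
G(6) = mex{1,0,3,1,0} = 2
G(7) = mex{2,1,0,2,1} = 3
G(8) = mex{3,2,1,3,2} = 0
G(9) = mex{0,3,2,0,3} = 1
G(10) = mex{1,0,3,1,0} = 2
G(11) = mex{2,1,0,2,1} = 3
G(12) = mex{3,2,1,3,2} = 0
G(13) = mex{0,3,2,0,3} = 1
G(14) = mex{1,0,3,1,0} = 2
G(n+4) = G(n) holds for n = 0,…,5 (a full window of length max(S) = 6), so the sequence is purely periodic with period 4.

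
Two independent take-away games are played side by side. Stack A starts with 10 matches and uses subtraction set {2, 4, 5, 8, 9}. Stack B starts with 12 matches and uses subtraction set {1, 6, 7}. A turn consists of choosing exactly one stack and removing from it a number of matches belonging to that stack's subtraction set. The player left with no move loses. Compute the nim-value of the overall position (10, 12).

Stack A, S = {2, 4, 5, 8, 9}:
n :  0  1  2  3  4  5  6  7  8  9 10
G :  0  0  1  1  2  2  3  0  4  1  5
G_A(10) = 5.
Stack B, S = {1, 6, 7}:
G(0) = 0
G(1) = mex{0} = 1
G(2) = mex{1} = 0
G(3) = mex{0} = 1
G(4) = mex{1} = 0
G(5) = mex{0} = 1
G(6) = mex{1,0} = 2
G(7) = mex{2,1,0} = 3
G(8) = mex{3,0,1} = 2
G(9) = mex{2,1,0} = 3
G(10) = mex{3,0,1} = 2
G(11) = mex{2,1,0} = 3
G(12) = mex{3,2,1} = 0
G_B(12) = 0.
Combined Grundy value = 5 ⊕ 0 = 5.

5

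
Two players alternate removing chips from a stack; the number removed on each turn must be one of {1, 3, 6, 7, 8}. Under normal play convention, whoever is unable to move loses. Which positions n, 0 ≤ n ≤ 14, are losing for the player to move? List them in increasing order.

0, 2, 4, 13

n :  0  1  2  3  4  5  6  7  8  9 10 11 12 13 14
G :  0  1  0  1  0  1  2  3  2  3  2  3  4  0  1
P-positions are exactly the n with G(n) = 0.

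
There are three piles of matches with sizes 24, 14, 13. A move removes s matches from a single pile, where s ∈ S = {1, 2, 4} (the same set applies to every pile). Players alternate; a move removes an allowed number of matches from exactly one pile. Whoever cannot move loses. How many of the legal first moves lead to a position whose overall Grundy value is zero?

All piles use S = {1, 2, 4}:
G(0) = 0
G(1) = mex{0} = 1
G(2) = mex{1,0} = 2
G(3) = mex{2,1} = 0
G(4) = mex{0,2,0} = 1
G(5) = mex{1,0,1} = 2
G(6) = mex{2,1,2} = 0
G(7) = mex{0,2,0} = 1
G(8) = mex{1,0,1} = 2
G(9) = mex{2,1,2} = 0
G(10) = mex{0,2,0} = 1
G(11) = mex{1,0,1} = 2
G(12) = mex{2,1,2} = 0
G(13) = mex{0,2,0} = 1
G(14) = mex{1,0,1} = 2
G(15) = mex{2,1,2} = 0
G(16) = mex{0,2,0} = 1
G(17) = mex{1,0,1} = 2
G(18) = mex{2,1,2} = 0
G(19) = mex{0,2,0} = 1
G(20) = mex{1,0,1} = 2
G(21) = mex{2,1,2} = 0
G(22) = mex{0,2,0} = 1
G(23) = mex{1,0,1} = 2
G(24) = mex{2,1,2} = 0
Pile A: G(24) = 0.
Pile B: G(14) = 2.
Pile C: G(13) = 1.
Combined Grundy value = 0 ⊕ 2 ⊕ 1 = 3.
A winning move leaves total XOR = 0, i.e. changes one component's Grundy value g to g ⊕ X where X is the current total.
Pile A: need g' = 0⊕3 = 3. Options: 24−1→G=2, 24−2→G=1, 24−4→G=2. Hits: 0.
Pile B: need g' = 2⊕3 = 1. Options: 14−1→G=1, 14−2→G=0, 14−4→G=1. Hits: 2.
Pile C: need g' = 1⊕3 = 2. Options: 13−1→G=0, 13−2→G=2, 13−4→G=0. Hits: 1.

3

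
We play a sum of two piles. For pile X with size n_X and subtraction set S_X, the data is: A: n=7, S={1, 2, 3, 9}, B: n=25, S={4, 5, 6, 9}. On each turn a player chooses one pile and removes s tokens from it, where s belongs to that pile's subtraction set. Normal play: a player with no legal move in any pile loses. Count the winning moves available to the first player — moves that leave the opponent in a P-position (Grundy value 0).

0

Pile A, S = {1, 2, 3, 9}:
n : 0 1 2 3 4 5 6 7
G : 0 1 2 3 0 1 2 3
G_A(7) = 3.
Pile B, S = {4, 5, 6, 9}:
G(0) = 0
G(1) = mex{} = 0
G(2) = mex{} = 0
G(3) = mex{} = 0
G(4) = mex{0} = 1
G(5) = mex{0,0} = 1
G(6) = mex{0,0,0} = 1
G(7) = mex{0,0,0} = 1
G(8) = mex{1,0,0} = 2
G(9) = mex{1,1,0,0} = 2
G(10) = mex{1,1,1,0} = 2
G(11) = mex{1,1,1,0} = 2
G(12) = mex{2,1,1,0} = 3
G(13) = mex{2,2,1,1} = 0
G(14) = mex{2,2,2,1} = 0
G(15) = mex{2,2,2,1} = 0
G(16) = mex{3,2,2,1} = 0
G(17) = mex{0,3,2,2} = 1
G(18) = mex{0,0,3,2} = 1
G(19) = mex{0,0,0,2} = 1
G(20) = mex{0,0,0,2} = 1
G(21) = mex{1,0,0,3} = 2
G(22) = mex{1,1,0,0} = 2
G(23) = mex{1,1,1,0} = 2
G(24) = mex{1,1,1,0} = 2
G(25) = mex{2,1,1,0} = 3
G_B(25) = 3.
Combined Grundy value = 3 ⊕ 3 = 0.
A winning move leaves total XOR = 0, i.e. changes one component's Grundy value g to g ⊕ X where X is the current total.
Pile A: target g' = 3⊕0 = 3, but every legal move changes the Grundy value (mex property), so 0 moves.
Pile B: target g' = 3⊕0 = 3, but every legal move changes the Grundy value (mex property), so 0 moves.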